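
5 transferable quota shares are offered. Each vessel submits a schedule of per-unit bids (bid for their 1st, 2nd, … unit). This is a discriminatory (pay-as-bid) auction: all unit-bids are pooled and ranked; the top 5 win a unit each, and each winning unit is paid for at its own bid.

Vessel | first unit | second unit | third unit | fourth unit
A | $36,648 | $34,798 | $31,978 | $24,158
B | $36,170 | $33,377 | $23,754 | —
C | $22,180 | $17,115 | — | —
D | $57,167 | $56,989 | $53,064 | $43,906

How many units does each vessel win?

Pooled unit-bids ranked (top 5): 57,167 (D-1), 56,989 (D-2), 53,064 (D-3), 43,906 (D-4), 36,648 (A-1)
Next rejected bid: $36,170 (not a price — pay-as-bid).
Allocation: A 1, D 4.

A 1, D 4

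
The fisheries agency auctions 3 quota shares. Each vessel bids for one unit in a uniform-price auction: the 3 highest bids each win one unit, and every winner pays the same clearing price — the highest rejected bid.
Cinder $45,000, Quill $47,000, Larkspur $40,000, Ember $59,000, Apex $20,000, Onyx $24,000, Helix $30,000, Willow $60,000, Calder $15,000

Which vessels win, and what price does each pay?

Willow, Ember, Quill; each pays $45,000

Ordering the bids: 60,000 (Willow), 59,000 (Ember), 47,000 (Quill), 45,000 (Cinder), 40,000 (Larkspur), …
Top 3: Willow, Ember, Quill.
Clearing price = highest rejected bid = $45,000.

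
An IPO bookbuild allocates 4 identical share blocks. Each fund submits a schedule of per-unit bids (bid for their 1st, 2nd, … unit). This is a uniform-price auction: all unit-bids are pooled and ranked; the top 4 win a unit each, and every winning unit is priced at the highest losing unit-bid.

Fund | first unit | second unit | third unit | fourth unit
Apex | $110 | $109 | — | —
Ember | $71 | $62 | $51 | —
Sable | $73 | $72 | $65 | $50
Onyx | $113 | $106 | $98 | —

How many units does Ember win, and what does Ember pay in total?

Merging the schedules and taking the best 4: 113 (Onyx-1), 110 (Apex-1), 109 (Apex-2), 106 (Onyx-2)
Highest rejected unit-bid = $98.
Ember wins 0 unit(s) at $98 each.

Ember: 0 units, pays $0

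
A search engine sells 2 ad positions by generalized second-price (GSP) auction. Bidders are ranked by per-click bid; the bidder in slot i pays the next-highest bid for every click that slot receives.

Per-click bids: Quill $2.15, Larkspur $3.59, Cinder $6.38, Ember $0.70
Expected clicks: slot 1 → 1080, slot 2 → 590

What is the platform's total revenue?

Total revenue: $5145.70

Per-click bids in order: $6.38 (Cinder) > $3.59 (Larkspur) > $2.15 (Quill) > …
Slot 1: Cinder pays $3.59 × 1080 = $3877.20
Slot 2: Larkspur pays $2.15 × 590 = $1268.50
Total = $5145.70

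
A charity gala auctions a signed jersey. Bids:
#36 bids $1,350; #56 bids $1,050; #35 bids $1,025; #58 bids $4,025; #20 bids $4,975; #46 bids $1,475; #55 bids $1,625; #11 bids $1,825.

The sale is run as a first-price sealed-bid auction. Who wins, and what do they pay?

#20 pays $4,975

Sorting bids: 4,975 (#20) > 4,025 (#58) > 1,825 (#11) > 1,625 (#55) > 1,475 (#46) > 1,350 (#36) > …
First-price: #20 pays what they bid, $4,975.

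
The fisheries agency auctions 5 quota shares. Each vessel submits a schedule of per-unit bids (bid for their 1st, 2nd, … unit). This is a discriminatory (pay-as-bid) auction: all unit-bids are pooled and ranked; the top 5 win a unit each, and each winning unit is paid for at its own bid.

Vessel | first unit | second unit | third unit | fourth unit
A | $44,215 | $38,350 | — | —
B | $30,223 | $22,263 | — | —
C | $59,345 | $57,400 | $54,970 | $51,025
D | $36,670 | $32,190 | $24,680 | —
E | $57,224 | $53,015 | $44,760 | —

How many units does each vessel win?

All unit-bids, highest first — top 5: 59,345 (C-1), 57,400 (C-2), 57,224 (E-1), 54,970 (C-3), 53,015 (E-2)
Next rejected bid: $51,025 (not a price — pay-as-bid).
Allocation: C 3, E 2.

C 3, E 2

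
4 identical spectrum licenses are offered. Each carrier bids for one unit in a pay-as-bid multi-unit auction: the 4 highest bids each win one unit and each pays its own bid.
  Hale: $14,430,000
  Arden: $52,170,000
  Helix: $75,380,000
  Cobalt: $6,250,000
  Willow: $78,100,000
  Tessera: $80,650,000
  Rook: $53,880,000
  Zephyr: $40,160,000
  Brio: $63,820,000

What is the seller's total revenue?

Total revenue: $297,950,000

Sorting: 80,650,000 (Tessera), 78,100,000 (Willow), 75,380,000 (Helix), 63,820,000 (Brio), 53,880,000 (Rook), 52,170,000 (Arden), …
Winners (4 units): Tessera, Willow, Helix, Brio.
Total revenue = 80,650,000 + 78,100,000 + 75,380,000 + 63,820,000 = $297,950,000.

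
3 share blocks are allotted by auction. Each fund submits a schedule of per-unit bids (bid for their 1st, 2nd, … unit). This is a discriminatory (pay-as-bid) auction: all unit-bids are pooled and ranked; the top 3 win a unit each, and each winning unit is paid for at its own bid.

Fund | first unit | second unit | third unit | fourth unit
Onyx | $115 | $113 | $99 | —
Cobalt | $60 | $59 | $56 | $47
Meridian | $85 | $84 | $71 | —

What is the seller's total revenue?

Total revenue: $327

Pooled unit-bids ranked (top 3): 115 (Onyx-1), 113 (Onyx-2), 99 (Onyx-3)
Next rejected bid: $85 (not a price — pay-as-bid).
Each winning unit pays its own bid.
Revenue = 115 + 113 + 99 = $327.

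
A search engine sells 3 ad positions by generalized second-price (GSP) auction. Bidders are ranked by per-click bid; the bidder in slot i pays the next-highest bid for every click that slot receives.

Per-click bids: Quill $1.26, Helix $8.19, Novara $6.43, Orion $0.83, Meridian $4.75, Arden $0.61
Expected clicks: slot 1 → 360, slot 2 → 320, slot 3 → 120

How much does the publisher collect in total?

Sorting advertisers: $8.19 (Helix) > $6.43 (Novara) > $4.75 (Meridian) > $1.26 (Quill) > …
Slot 1: Helix pays $6.43 × 360 = $2314.80
Slot 2: Novara pays $4.75 × 320 = $1520.00
Slot 3: Meridian pays $1.26 × 120 = $151.20
Total = $3986.00

Total revenue: $3986.00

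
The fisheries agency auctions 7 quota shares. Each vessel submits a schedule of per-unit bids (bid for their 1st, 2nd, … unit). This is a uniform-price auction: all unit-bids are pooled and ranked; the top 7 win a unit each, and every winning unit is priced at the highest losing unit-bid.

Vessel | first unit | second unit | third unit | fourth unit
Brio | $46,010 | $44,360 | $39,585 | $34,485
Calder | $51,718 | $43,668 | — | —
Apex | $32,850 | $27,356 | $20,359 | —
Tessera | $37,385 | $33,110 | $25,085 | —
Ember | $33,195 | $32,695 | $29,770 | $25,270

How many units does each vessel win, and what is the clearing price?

Brio 4, Calder 2, Tessera 1; clearing price $33,195

All unit-bids, highest first — top 7: 51,718 (Calder-1), 46,010 (Brio-1), 44,360 (Brio-2), 43,668 (Calder-2), 39,585 (Brio-3), 37,385 (Tessera-1), 34,485 (Brio-4)
Highest rejected unit-bid = $33,195.
Allocation: Brio 4, Calder 2, Tessera 1.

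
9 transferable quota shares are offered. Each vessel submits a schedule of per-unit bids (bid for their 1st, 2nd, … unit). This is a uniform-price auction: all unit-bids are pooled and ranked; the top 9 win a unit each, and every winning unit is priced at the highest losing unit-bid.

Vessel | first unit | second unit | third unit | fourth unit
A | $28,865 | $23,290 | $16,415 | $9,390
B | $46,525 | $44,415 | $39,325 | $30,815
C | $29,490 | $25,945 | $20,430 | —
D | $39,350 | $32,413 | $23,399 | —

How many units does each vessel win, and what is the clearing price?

All unit-bids, highest first — top 9: 46,525 (B-1), 44,415 (B-2), 39,350 (D-1), 39,325 (B-3), 32,413 (D-2), 30,815 (B-4), 29,490 (C-1), 28,865 (A-1), 25,945 (C-2)
The (k+1)-th unit-bid is $23,399.
Allocation: A 1, B 4, C 2, D 2.

A 1, B 4, C 2, D 2; clearing price $23,399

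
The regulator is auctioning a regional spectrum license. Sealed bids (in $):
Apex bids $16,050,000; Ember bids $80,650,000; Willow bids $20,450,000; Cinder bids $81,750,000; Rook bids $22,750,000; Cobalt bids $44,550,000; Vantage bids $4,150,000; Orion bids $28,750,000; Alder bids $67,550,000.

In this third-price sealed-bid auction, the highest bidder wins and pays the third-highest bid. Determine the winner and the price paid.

Cinder pays $67,550,000

Sorting bids: 81,750,000 (Cinder) > 80,650,000 (Ember) > 67,550,000 (Alder) > 44,550,000 (Cobalt) > 28,750,000 (Orion) > 22,750,000 (Rook) > …
Cinder is highest; pays the third-highest bid, $67,550,000.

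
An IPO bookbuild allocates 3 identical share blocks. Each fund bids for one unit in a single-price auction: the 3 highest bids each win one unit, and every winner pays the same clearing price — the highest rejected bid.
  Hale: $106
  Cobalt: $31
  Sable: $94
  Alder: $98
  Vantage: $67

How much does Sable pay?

Sable pays $67

Sorting: 106 (Hale), 98 (Alder), 94 (Sable), 67 (Vantage), 31 (Cobalt)
Top 3: Hale, Alder, Sable.
First losing bid is Vantage's $67, which sets the uniform price.
Sable wins → pays $67.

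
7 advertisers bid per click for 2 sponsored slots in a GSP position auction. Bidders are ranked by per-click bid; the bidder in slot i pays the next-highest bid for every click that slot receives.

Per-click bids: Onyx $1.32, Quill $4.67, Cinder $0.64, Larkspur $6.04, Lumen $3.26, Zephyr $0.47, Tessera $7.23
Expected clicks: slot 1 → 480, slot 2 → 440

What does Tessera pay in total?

Per-click bids in order: $7.23 (Tessera) > $6.04 (Larkspur) > $4.67 (Quill) > …
Tessera holds slot 1 → pays next bid $6.04 × 480 clicks = $2899.20.

Tessera pays $2899.20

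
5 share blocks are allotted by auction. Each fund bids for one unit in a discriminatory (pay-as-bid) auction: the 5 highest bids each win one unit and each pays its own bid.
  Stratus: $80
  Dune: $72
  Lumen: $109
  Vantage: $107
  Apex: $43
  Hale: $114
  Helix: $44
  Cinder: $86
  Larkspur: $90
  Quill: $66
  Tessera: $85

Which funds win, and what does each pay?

Sorting: 114 (Hale), 109 (Lumen), 107 (Vantage), 90 (Larkspur), 86 (Cinder), 85 (Tessera), 80 (Stratus), …
Top 5: Hale, Lumen, Vantage, Larkspur, Cinder.
Each winner pays its own bid: Hale $114, Lumen $109, Vantage $107, Larkspur $90, Cinder $86.

Hale $114, Lumen $109, Vantage $107, Larkspur $90, Cinder $86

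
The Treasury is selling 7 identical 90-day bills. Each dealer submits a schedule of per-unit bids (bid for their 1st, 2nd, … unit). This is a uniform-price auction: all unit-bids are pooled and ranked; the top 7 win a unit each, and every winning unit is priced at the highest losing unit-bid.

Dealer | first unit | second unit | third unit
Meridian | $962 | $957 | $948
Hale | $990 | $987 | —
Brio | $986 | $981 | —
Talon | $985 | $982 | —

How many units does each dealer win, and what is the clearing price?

Merging the schedules and taking the best 7: 990 (Hale-1), 987 (Hale-2), 986 (Brio-1), 985 (Talon-1), 982 (Talon-2), 981 (Brio-2), 962 (Meridian-1)
Highest rejected unit-bid = $957.
Allocation: Brio 2, Hale 2, Meridian 1, Talon 2.

Brio 2, Hale 2, Meridian 1, Talon 2; clearing price $957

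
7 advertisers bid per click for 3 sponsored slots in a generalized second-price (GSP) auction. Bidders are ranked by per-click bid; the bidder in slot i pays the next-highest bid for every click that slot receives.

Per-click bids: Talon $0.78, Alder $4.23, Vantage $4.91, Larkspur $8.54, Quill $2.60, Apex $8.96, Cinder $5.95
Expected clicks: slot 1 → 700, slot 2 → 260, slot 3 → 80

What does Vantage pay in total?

Ranked by bid: $8.96 (Apex) > $8.54 (Larkspur) > $5.95 (Cinder) > $4.91 (Vantage) > …
Vantage ranks below slot 3 → no slot, pays nothing.

Vantage pays $0.00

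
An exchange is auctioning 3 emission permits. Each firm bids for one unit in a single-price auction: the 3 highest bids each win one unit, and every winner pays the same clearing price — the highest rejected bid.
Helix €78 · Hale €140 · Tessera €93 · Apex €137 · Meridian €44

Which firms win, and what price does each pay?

Ordering the bids: 140 (Hale), 137 (Apex), 93 (Tessera), 78 (Helix), 44 (Meridian)
The 3 highest are Hale, Apex, Tessera.
First losing bid is Helix's €78, which sets the uniform price.

Hale, Apex, Tessera; each pays €78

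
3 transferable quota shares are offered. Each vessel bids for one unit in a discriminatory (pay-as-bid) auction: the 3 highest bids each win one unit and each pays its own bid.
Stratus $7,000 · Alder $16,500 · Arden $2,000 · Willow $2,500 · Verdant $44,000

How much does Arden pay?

Arden pays $0

Ordering the bids: 44,000 (Verdant), 16,500 (Alder), 7,000 (Stratus), 2,500 (Willow), 2,000 (Arden)
Winners (3 units): Verdant, Alder, Stratus.
Arden does not win → $0.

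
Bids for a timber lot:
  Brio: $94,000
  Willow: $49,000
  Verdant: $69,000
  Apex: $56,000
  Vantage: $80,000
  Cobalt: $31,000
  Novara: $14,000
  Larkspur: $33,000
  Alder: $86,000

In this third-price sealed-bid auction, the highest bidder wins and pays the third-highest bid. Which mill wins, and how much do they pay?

Brio pays $80,000

Third-price sealed-bid auction: the highest bidder wins and pays the third-highest bid.
Bids ranked: 94,000 (Brio) > 86,000 (Alder) > 80,000 (Vantage) > 69,000 (Verdant) > 56,000 (Apex) > 49,000 (Willow) > …
Brio wins; payment is bid #3 in the ranking = $80,000.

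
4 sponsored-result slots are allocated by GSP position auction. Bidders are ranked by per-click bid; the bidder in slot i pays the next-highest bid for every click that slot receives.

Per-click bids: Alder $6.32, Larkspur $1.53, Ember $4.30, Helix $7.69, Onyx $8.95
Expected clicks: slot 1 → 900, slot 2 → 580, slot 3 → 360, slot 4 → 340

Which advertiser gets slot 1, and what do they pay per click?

Per-click bids in order: $8.95 (Onyx) > $7.69 (Helix) > $6.32 (Alder) > $4.30 (Ember) > $1.53 (Larkspur)
Slot 1 goes to the first-ranked bidder, Onyx, who pays the next bid down: $7.69/click.

Onyx; $7.69 per click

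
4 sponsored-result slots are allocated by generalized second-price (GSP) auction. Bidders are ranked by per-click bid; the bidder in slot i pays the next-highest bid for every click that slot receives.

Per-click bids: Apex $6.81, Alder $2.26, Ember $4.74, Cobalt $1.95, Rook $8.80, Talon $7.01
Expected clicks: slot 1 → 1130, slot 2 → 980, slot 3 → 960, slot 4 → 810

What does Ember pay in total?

Ember pays $1830.60

Sorting advertisers: $8.80 (Rook) > $7.01 (Talon) > $6.81 (Apex) > $4.74 (Ember) > $2.26 (Alder) > …
Ember holds slot 4 → pays next bid $2.26 × 810 clicks = $1830.60.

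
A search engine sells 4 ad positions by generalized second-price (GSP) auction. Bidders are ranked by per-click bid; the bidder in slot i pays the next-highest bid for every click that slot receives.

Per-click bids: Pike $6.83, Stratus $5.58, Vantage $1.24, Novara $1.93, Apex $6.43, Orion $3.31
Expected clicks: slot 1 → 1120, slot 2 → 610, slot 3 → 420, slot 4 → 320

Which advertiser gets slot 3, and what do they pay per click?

Stratus; $3.31 per click

Per-click bids in order: $6.83 (Pike) > $6.43 (Apex) > $5.58 (Stratus) > $3.31 (Orion) > $1.93 (Novara) > …
Slot 3 goes to the third-ranked bidder, Stratus, who pays the next bid down: $3.31/click.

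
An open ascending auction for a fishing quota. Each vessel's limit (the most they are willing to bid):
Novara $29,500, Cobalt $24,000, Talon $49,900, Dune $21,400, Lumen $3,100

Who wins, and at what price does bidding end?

Talon wins at $29,500

Rule: the price rises until one bidder remains; the winner pays the price at which the last rival dropped out.
Limits in order: 49,900 (Talon) > 29,500 (Novara) > 24,000 (Cobalt) > 21,400 (Dune) > 3,100 (Lumen)
Bidding ends when Novara exits at $29,500; Talon takes it.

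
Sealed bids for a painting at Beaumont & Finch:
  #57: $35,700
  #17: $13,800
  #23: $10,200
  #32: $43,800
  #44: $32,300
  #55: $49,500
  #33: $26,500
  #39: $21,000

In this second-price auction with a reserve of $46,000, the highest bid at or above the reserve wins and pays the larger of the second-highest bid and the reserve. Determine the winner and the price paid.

Rule: the highest bid at or above the reserve wins and pays the larger of the second-highest bid and the reserve.
Bids in order: 49,500 (#55) > 43,800 (#32) > 35,700 (#57) > 32,300 (#44) > 26,500 (#33) > 21,000 (#39) > …
#55 has the top bid at or above the reserve ($49,500).
max(second-highest $43,800, reserve $46,000) = $46,000.

#55 pays $46,000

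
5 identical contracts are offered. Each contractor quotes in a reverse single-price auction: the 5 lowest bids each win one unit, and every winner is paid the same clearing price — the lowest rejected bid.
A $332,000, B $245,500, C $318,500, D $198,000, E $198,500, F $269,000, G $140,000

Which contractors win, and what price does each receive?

G, D, E, B, F; each is paid $318,500

Ordering the bids: 140,000 (G), 198,000 (D), 198,500 (E), 245,500 (B), 269,000 (F), 318,500 (C), 332,000 (A)
The 5 lowest are G, D, E, B, F.
Clearing price = lowest rejected bid = $318,500.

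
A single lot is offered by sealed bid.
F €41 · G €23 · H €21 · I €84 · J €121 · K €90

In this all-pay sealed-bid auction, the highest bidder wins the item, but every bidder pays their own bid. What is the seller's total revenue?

Total revenue: €380

Bids in order: 121 (J) > 90 (K) > 84 (I) > 41 (F) > 23 (G) > 21 (H)
J wins with the top bid; all bids are sunk regardless.
Every bidder forfeits their bid regardless of winning.
Revenue = 41 + 23 + 21 + 84 + 121 + 90 = €380.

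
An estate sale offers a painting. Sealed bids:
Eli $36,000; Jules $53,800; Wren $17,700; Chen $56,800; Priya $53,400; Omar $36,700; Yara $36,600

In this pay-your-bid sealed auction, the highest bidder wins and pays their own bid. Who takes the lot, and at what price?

Chen pays $56,800

Pay-your-bid sealed auction: the highest bidder wins and pays their own bid.
Bids ranked: 56,800 (Chen) > 53,800 (Jules) > 53,400 (Priya) > 36,700 (Omar) > 36,600 (Yara) > 36,000 (Eli) > …
Chen has the highest bid and pays exactly that: $56,800.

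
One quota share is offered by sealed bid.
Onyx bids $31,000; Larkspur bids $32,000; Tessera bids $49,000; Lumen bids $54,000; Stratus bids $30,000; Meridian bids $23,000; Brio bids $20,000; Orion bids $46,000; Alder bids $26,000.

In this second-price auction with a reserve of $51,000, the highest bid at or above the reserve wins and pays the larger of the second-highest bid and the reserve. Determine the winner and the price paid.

Lumen pays $51,000

Sorting bids: 54,000 (Lumen) > 49,000 (Tessera) > 46,000 (Orion) > 32,000 (Larkspur) > 31,000 (Onyx) > 30,000 (Stratus) > …
Highest eligible bid: Lumen at $54,000.
Second-highest bid $49,000 is below the reserve $51,000, so the reserve binds → payment $51,000.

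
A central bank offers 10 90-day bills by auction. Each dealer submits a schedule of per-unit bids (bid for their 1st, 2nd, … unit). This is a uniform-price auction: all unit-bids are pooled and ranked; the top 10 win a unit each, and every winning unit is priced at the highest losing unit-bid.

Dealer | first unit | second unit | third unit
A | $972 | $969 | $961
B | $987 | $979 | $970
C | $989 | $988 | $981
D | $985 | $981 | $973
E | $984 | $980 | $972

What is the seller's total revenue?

Merging the schedules and taking the best 10: 989 (C-1), 988 (C-2), 987 (B-1), 985 (D-1), 984 (E-1), 981 (C-3), 981 (D-2), 980 (E-2), 979 (B-2), 973 (D-3)
First bid not allocated: $972.
Allocation: B 2, C 3, D 3, E 2. Every unit priced at $972.
Revenue = 10 × 972 = $9,720.

Total revenue: $9,720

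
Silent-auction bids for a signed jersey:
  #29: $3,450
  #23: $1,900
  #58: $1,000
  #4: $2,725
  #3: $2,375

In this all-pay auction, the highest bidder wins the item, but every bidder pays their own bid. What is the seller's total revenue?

Bids ranked: 3,450 (#29) > 2,725 (#4) > 2,375 (#3) > 1,900 (#23) > 1,000 (#58)
#29 wins with the top bid; all bids are sunk regardless.
Every bidder forfeits their bid regardless of winning.
Revenue = 3,450 + 1,900 + 1,000 + 2,725 + 2,375 = $11,450.

Total revenue: $11,450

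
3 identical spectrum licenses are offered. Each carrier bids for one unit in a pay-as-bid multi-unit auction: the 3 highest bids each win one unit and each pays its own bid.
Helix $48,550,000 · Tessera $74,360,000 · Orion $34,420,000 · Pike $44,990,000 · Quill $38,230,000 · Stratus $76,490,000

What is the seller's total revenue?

Total revenue: $199,400,000

Bids ranked high→low: 76,490,000 (Stratus), 74,360,000 (Tessera), 48,550,000 (Helix), 44,990,000 (Pike), 38,230,000 (Quill), …
Top 3: Stratus, Tessera, Helix.
Total revenue = 76,490,000 + 74,360,000 + 48,550,000 = $199,400,000.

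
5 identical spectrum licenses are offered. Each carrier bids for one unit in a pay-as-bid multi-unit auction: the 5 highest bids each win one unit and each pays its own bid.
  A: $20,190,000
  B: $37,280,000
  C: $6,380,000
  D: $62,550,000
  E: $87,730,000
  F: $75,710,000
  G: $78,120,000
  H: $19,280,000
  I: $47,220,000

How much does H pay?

H pays $0

Sorting: 87,730,000 (E), 78,120,000 (G), 75,710,000 (F), 62,550,000 (D), 47,220,000 (I), 37,280,000 (B), 20,190,000 (A), …
Top 5: E, G, F, D, I.
H does not win → $0.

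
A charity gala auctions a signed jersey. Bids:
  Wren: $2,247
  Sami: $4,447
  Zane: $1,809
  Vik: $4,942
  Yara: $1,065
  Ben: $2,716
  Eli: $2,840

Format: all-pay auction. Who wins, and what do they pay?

Vik pays $4,942

Bids in order: 4,942 (Vik) > 4,447 (Sami) > 2,840 (Eli) > 2,716 (Ben) > 2,247 (Wren) > 1,809 (Zane) > …
Vik is highest and takes the item; every bidder forfeits their bid.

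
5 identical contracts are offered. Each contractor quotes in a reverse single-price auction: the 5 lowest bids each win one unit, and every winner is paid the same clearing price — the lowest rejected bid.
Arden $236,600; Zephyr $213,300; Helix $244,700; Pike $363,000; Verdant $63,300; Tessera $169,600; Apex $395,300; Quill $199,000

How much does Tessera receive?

Tessera is paid $244,700

Ordering the bids: 63,300 (Verdant), 169,600 (Tessera), 199,000 (Quill), 213,300 (Zephyr), 236,600 (Arden), 244,700 (Helix), 363,000 (Pike), …
The 5 lowest are Verdant, Tessera, Quill, Zephyr, Arden.
First losing bid is Helix's $244,700, which sets the uniform price.
Tessera wins → is paid $244,700.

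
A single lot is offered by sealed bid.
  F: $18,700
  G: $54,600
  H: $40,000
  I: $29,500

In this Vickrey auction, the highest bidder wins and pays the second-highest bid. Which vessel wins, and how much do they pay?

G pays $40,000

Sorting bids: 54,600 (G) > 40,000 (H) > 29,500 (I) > 18,700 (F)
G wins with the highest bid; price is set by the runner-up at $40,000.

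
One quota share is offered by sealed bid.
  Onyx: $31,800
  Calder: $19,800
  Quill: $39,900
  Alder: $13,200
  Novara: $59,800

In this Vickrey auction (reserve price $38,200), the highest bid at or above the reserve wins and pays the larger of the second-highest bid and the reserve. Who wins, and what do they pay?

Vickrey auction (reserve price $38,200): the highest bid at or above the reserve wins and pays the larger of the second-highest bid and the reserve.
Sorting bids: 59,800 (Novara) > 39,900 (Quill) > 31,800 (Onyx) > 19,800 (Calder) > 13,200 (Alder)
Highest eligible bid: Novara at $59,800.
Second-highest bid $39,900 exceeds the reserve $38,200 → payment $39,900.

Novara pays $39,900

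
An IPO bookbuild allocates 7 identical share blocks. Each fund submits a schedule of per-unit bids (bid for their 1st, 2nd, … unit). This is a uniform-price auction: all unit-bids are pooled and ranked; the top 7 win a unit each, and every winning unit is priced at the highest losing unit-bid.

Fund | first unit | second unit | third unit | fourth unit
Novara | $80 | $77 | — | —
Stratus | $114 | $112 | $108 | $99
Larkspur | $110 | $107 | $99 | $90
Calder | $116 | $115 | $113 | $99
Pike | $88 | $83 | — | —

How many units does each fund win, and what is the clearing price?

Calder 3, Larkspur 1, Stratus 3; clearing price $107

Merging the schedules and taking the best 7: 116 (Calder-1), 115 (Calder-2), 114 (Stratus-1), 113 (Calder-3), 112 (Stratus-2), 110 (Larkspur-1), 108 (Stratus-3)
First bid not allocated: $107.
Allocation: Calder 3, Larkspur 1, Stratus 3.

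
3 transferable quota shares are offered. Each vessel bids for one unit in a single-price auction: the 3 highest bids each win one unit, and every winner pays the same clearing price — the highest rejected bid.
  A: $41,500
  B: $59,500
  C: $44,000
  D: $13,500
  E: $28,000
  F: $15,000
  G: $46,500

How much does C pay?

Ordering the bids: 59,500 (B), 46,500 (G), 44,000 (C), 41,500 (A), 28,000 (E), …
Winners (3 units): B, G, C.
Clearing price = highest rejected bid = $41,500.
C wins → pays $41,500.

C pays $41,500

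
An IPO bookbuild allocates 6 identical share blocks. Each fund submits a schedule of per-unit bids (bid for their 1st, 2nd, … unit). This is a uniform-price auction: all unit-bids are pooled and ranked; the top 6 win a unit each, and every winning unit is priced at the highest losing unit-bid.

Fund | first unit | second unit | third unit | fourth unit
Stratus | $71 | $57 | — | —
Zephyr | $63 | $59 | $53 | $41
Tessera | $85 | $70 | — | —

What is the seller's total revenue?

Merging the schedules and taking the best 6: 85 (Tessera-1), 71 (Stratus-1), 70 (Tessera-2), 63 (Zephyr-1), 59 (Zephyr-2), 57 (Stratus-2)
First bid not allocated: $53.
Allocation: Stratus 2, Tessera 2, Zephyr 2. Every unit priced at $53.
Revenue = 6 × 53 = $318.

Total revenue: $318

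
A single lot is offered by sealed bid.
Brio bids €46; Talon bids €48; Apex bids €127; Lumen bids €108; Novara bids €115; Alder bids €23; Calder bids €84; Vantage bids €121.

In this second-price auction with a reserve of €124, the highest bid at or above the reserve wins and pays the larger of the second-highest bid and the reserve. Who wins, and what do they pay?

Rule: the highest bid at or above the reserve wins and pays the larger of the second-highest bid and the reserve.
Bids ranked: 127 (Apex) > 121 (Vantage) > 115 (Novara) > 108 (Lumen) > 84 (Calder) > 48 (Talon) > …
Apex has the top bid at or above the reserve (€127).
max(second-highest €121, reserve €124) = €124.

Apex pays €124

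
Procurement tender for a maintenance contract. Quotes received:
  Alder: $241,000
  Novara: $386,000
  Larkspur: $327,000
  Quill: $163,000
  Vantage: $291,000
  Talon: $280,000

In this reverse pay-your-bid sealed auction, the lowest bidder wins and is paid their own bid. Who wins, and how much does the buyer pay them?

Quill is paid $163,000

Bids in order: 163,000 (Quill) < 241,000 (Alder) < 280,000 (Talon) < 291,000 (Vantage) < 327,000 (Larkspur) < 386,000 (Novara)
First-price: Quill is paid what they bid, $163,000.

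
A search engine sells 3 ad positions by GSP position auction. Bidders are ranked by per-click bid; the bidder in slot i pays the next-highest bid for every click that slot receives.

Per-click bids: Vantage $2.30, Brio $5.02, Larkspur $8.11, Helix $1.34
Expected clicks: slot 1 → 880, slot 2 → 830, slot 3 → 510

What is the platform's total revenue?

Sorting advertisers: $8.11 (Larkspur) > $5.02 (Brio) > $2.30 (Vantage) > $1.34 (Helix)
Slot 1: Larkspur pays $5.02 × 880 = $4417.60
Slot 2: Brio pays $2.30 × 830 = $1909.00
Slot 3: Vantage pays $1.34 × 510 = $683.40
Total = $7010.00

Total revenue: $7010.00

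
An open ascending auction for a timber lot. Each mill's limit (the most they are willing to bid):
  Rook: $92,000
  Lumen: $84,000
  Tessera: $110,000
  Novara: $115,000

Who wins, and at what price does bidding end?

Novara wins at $110,000

Limits in order: 115,000 (Novara) > 110,000 (Tessera) > 92,000 (Rook) > 84,000 (Lumen)
Bidding ends when Tessera exits at $110,000; Novara takes it.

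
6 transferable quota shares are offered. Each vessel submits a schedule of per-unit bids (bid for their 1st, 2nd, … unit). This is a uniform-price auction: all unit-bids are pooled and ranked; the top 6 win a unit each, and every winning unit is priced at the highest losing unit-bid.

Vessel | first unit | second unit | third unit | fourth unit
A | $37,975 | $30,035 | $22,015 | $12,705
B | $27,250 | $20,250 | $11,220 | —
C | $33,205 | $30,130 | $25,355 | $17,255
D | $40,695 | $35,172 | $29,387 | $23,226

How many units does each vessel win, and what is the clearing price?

A 2, C 2, D 2; clearing price $29,387

All unit-bids, highest first — top 6: 40,695 (D-1), 37,975 (A-1), 35,172 (D-2), 33,205 (C-1), 30,130 (C-2), 30,035 (A-2)
First bid not allocated: $29,387.
Allocation: A 2, C 2, D 2.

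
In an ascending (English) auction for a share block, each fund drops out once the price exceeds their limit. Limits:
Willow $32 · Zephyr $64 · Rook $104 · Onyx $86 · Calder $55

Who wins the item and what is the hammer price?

Rook wins at $86

Limits ranked: 104 (Rook) > 86 (Onyx) > 64 (Zephyr) > 55 (Calder) > 32 (Willow)
Bidding ends when Onyx exits at $86; Rook takes it.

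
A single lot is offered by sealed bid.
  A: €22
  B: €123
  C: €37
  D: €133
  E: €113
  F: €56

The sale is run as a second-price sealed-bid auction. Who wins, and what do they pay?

Rule: the highest bidder wins and pays the second-highest bid.
Bids in order: 133 (D) > 123 (B) > 113 (E) > 56 (F) > 37 (C) > 22 (A)
Second-price: D pays B's bid of €123.

D pays €123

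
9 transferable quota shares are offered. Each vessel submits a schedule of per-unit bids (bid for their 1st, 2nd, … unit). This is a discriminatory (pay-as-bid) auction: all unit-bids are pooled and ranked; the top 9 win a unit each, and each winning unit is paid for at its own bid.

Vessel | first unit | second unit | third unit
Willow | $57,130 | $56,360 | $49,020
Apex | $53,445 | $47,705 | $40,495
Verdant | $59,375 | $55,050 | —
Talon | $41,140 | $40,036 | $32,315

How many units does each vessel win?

Apex 3, Talon 1, Verdant 2, Willow 3

All unit-bids, highest first — top 9: 59,375 (Verdant-1), 57,130 (Willow-1), 56,360 (Willow-2), 55,050 (Verdant-2), 53,445 (Apex-1), 49,020 (Willow-3), 47,705 (Apex-2), 41,140 (Talon-1), 40,495 (Apex-3)
Next rejected bid: $40,036 (not a price — pay-as-bid).
Allocation: Apex 3, Talon 1, Verdant 2, Willow 3.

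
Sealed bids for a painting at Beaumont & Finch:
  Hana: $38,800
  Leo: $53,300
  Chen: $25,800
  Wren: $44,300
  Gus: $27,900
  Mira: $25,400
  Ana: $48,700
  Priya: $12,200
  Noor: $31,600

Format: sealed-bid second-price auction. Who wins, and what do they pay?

Bids ranked: 53,300 (Leo) > 48,700 (Ana) > 44,300 (Wren) > 38,800 (Hana) > 31,600 (Noor) > 27,900 (Gus) > …
Leo is highest; pays the second-highest bid, $48,700.

Leo pays $48,700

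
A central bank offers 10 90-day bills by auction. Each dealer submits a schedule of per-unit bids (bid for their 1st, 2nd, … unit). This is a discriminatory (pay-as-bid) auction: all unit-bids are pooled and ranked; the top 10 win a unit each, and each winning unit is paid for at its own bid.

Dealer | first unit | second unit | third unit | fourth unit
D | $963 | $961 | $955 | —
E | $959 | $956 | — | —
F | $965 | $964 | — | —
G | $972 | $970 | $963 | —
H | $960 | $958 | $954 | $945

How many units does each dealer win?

D 2, E 1, F 2, G 3, H 2

Merging the schedules and taking the best 10: 972 (G-1), 970 (G-2), 965 (F-1), 964 (F-2), 963 (D-1), 963 (G-3), 961 (D-2), 960 (H-1), 959 (E-1), 958 (H-2)
Next rejected bid: $956 (not a price — pay-as-bid).
Allocation: D 2, E 1, F 2, G 3, H 2.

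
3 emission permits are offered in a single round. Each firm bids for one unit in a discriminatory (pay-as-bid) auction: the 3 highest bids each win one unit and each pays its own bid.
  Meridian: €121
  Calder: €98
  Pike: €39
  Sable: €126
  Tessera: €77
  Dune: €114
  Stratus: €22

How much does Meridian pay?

Bids ranked high→low: 126 (Sable), 121 (Meridian), 114 (Dune), 98 (Calder), 77 (Tessera), …
The 3 highest are Sable, Meridian, Dune.
Meridian wins → own bid €121.

Meridian pays €121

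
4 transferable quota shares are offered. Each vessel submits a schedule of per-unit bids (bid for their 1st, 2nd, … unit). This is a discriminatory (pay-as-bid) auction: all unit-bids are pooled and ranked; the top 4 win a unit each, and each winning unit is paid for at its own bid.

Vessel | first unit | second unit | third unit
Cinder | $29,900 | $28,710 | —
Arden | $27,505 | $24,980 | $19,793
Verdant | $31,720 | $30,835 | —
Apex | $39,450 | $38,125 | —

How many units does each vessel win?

Apex 2, Verdant 2

Pooled unit-bids ranked (top 4): 39,450 (Apex-1), 38,125 (Apex-2), 31,720 (Verdant-1), 30,835 (Verdant-2)
Next rejected bid: $29,900 (not a price — pay-as-bid).
Allocation: Apex 2, Verdant 2.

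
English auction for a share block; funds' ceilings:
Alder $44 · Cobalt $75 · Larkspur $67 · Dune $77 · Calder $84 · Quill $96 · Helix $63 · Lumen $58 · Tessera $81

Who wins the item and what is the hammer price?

Quill wins at $84

Sorting limits: 96 (Quill) > 84 (Calder) > 81 (Tessera) > 77 (Dune) > 75 (Cobalt) > 67 (Larkspur) > …
Once the price passes $84, only Quill is left; the hammer falls at Calder's limit of $84.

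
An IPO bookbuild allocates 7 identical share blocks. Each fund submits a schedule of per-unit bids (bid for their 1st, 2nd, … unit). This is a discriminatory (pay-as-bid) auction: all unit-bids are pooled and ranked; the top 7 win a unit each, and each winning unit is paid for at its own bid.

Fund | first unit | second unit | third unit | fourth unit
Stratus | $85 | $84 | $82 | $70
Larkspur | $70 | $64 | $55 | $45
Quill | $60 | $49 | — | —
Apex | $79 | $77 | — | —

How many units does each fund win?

Merging the schedules and taking the best 7: 85 (Stratus-1), 84 (Stratus-2), 82 (Stratus-3), 79 (Apex-1), 77 (Apex-2), 70 (Stratus-4), 70 (Larkspur-1)
Next rejected bid: $64 (not a price — pay-as-bid).
Allocation: Apex 2, Larkspur 1, Stratus 4.

Apex 2, Larkspur 1, Stratus 4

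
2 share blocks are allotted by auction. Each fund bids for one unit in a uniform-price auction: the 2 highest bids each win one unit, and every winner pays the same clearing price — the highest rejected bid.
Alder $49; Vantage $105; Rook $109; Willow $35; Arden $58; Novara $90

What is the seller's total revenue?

Bids ranked high→low: 109 (Rook), 105 (Vantage), 90 (Novara), 58 (Arden), …
Winners (2 units): Rook, Vantage.
Highest unsuccessful bid: $90 → clearing price.
Total revenue = 2 × $90 = $180.

Total revenue: $180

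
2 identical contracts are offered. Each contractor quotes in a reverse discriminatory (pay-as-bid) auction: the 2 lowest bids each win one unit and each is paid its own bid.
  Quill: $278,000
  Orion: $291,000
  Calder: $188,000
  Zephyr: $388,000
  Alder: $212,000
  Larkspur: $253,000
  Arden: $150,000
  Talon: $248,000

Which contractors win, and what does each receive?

Arden $150,000, Calder $188,000

Bids ranked low→high: 150,000 (Arden), 188,000 (Calder), 212,000 (Alder), 248,000 (Talon), …
Lowest 2: Arden, Calder.
Each winner is paid its own bid: Arden $150,000, Calder $188,000.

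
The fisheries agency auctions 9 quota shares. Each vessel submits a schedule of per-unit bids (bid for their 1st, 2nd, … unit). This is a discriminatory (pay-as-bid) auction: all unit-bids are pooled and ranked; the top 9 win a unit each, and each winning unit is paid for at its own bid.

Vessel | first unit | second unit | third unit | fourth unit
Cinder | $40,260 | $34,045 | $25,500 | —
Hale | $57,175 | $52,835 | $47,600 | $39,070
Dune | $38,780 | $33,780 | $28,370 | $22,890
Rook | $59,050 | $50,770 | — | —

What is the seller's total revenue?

Merging the schedules and taking the best 9: 59,050 (Rook-1), 57,175 (Hale-1), 52,835 (Hale-2), 50,770 (Rook-2), 47,600 (Hale-3), 40,260 (Cinder-1), 39,070 (Hale-4), 38,780 (Dune-1), 34,045 (Cinder-2)
Next rejected bid: $33,780 (not a price — pay-as-bid).
Each winning unit pays its own bid.
Revenue = 59,050 + 57,175 + 52,835 + 50,770 + 47,600 + 40,260 + 39,070 + 38,780 + 34,045 = $419,585.

Total revenue: $419,585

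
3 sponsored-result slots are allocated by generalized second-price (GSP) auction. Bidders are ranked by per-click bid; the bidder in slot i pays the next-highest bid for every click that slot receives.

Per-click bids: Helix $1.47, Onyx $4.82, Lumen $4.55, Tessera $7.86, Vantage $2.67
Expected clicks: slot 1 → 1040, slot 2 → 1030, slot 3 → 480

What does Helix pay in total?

Helix pays $0.00

Sorting advertisers: $7.86 (Tessera) > $4.82 (Onyx) > $4.55 (Lumen) > $2.67 (Vantage) > …
Helix ranks below slot 3 → no slot, pays nothing.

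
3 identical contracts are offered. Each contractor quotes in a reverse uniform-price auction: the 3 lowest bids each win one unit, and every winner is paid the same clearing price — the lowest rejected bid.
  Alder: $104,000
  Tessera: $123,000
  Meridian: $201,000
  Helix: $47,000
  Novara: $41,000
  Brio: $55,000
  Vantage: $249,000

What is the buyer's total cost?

Total cost: $312,000

Bids ranked low→high: 41,000 (Novara), 47,000 (Helix), 55,000 (Brio), 104,000 (Alder), 123,000 (Tessera), …
Lowest 3: Novara, Helix, Brio.
Clearing price = lowest rejected bid = $104,000.
Total cost = 3 × $104,000 = $312,000.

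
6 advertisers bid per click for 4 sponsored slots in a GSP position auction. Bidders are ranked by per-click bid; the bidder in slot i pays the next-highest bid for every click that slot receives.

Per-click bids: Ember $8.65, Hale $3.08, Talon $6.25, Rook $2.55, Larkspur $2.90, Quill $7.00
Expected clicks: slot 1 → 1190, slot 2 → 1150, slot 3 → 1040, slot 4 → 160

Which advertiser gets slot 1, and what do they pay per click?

Ember; $7.00 per click

Per-click bids in order: $8.65 (Ember) > $7.00 (Quill) > $6.25 (Talon) > $3.08 (Hale) > $2.90 (Larkspur) > …
Slot 1 goes to the first-ranked bidder, Ember, who pays the next bid down: $7.00/click.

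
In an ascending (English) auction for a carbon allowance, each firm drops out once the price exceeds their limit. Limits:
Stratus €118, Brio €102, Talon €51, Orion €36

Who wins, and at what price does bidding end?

Limits ranked: 118 (Stratus) > 102 (Brio) > 51 (Talon) > 36 (Orion)
Once the price passes €102, only Stratus is left; the hammer falls at Brio's limit of €102.

Stratus wins at €102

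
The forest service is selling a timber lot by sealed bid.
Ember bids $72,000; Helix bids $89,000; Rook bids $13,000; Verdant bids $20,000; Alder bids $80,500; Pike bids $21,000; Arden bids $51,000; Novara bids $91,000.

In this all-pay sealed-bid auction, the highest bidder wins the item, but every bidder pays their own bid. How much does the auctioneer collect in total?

Total revenue: $437,500

Sorting bids: 91,000 (Novara) > 89,000 (Helix) > 80,500 (Alder) > 72,000 (Ember) > 51,000 (Arden) > 21,000 (Pike) > …
Every bidder forfeits their bid regardless of winning.
Revenue = 72,000 + 89,000 + 13,000 + 20,000 + 80,500 + 21,000 + 51,000 + 91,000 = $437,500.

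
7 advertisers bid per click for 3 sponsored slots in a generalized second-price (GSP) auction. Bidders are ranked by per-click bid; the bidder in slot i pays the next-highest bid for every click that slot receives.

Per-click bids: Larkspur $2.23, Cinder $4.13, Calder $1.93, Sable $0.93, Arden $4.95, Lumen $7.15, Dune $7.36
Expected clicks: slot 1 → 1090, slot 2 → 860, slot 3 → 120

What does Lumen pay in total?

Lumen pays $4257.00

Per-click bids in order: $7.36 (Dune) > $7.15 (Lumen) > $4.95 (Arden) > $4.13 (Cinder) > …
Lumen holds slot 2 → pays next bid $4.95 × 860 clicks = $4257.00.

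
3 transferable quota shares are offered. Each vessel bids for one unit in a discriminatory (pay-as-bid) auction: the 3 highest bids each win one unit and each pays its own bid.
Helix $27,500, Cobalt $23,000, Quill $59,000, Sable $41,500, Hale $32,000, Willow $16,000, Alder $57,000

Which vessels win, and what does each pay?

Quill $59,000, Alder $57,000, Sable $41,500

Ordering the bids: 59,000 (Quill), 57,000 (Alder), 41,500 (Sable), 32,000 (Hale), 27,500 (Helix), …
Top 3: Quill, Alder, Sable.
Each winner pays its own bid: Quill $59,000, Alder $57,000, Sable $41,500.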